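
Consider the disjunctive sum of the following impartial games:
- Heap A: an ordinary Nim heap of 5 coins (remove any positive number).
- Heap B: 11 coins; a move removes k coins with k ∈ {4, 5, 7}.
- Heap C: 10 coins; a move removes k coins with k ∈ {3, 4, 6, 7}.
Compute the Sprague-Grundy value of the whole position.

5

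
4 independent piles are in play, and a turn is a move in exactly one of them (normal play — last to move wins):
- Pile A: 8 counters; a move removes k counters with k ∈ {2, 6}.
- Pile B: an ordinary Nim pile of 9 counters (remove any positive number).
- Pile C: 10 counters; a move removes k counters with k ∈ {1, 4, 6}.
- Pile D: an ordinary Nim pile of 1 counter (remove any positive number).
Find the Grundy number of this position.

8

For pile A, compute g(0), g(1), … with moves {2, 6}:
k:     0  1  2  3  4  5  6  7  8
g(k):  0  0  1  1  0  0  1  1  0
So g(8) = 0.
Pile B is a plain Nim pile of size 9, so its Grundy value is 9.
Build the Grundy sequence for pile C with g(k) = mex{g(k−s) : s ∈ {1, 4, 6}, s ≤ k}:
k:     0  1  2  3  4  5  6  7  8  9 10
g(k):  0  1  0  1  2  0  1  0  1  2  0
So g(10) = 0.
Pile D is a plain Nim pile of size 1, so its Grundy value is 1.
The value of a disjunctive sum is the nim-sum of the parts.
Combined value = 0 XOR 9 XOR 0 XOR 1 = 8.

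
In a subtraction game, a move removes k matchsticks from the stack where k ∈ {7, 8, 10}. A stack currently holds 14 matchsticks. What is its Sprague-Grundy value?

Build the Grundy sequence with g(k) = mex{g(k−s) : s ∈ {7, 8, 10}, s ≤ k}:
g(0) = mex{} = 0
g(1) = mex{} = 0
g(2) = mex{} = 0
g(3) = mex{} = 0
g(4) = mex{} = 0
g(5) = mex{} = 0
g(6) = mex{} = 0
g(7) = mex{0} = 1
g(8) = mex{0} = 1
g(9) = mex{0} = 1
g(10) = mex{0} = 1
g(11) = mex{0} = 1
g(12) = mex{0} = 1
g(13) = mex{0} = 1
g(14) = mex{0,1} = 2
So g(14) = 2.

2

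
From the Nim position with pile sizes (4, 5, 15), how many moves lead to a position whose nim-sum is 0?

Compute the nim-sum pairwise:
4 ^ 5 = 1
1 ^ 15 = 14
The overall nim-sum is X = 14. A pile of size p has a winning move iff p XOR X < p (reduce it to p XOR X).
  4: 4 XOR 14 = 10 ≥ 4 — no move.
  5: 5 XOR 14 = 11 ≥ 5 — no move.
  15: 15 XOR 14 = 1 < 15 — winning move (to 1).
That gives 1 winning move.

1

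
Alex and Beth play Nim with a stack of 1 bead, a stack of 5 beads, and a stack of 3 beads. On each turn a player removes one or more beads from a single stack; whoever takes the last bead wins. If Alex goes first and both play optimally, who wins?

Alex wins

Bitwise XOR of the heap sizes:
  001  (1)
  101  (5)
  011  (3)
  ---
  111  (7)
The nim-sum is 7 ≠ 0, so this is an N-position: the player to move can win; Alex has a winning move.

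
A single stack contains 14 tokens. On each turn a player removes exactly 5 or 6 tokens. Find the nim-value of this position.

0

Grundy values for subtraction set {5, 6}:
g(0) = mex{} = 0
g(1) = mex{} = 0
g(2) = mex{} = 0
g(3) = mex{} = 0
g(4) = mex{} = 0
g(5) = mex{0} = 1
g(6) = mex{0} = 1
g(7) = mex{0} = 1
g(8) = mex{0} = 1
g(9) = mex{0} = 1
g(10) = mex{0,1} = 2
g(11) = mex{1} = 0
g(12) = mex{1} = 0
g(13) = mex{1} = 0
g(14) = mex{1} = 0
So g(14) = 0.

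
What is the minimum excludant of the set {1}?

0 is not in the set, so the mex is 0.

0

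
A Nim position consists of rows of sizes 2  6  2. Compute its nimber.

Compute the nim-sum pairwise:
2 ⊕ 6 = 4
4 ⊕ 2 = 6

6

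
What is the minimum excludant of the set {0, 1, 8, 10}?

The values 0, 1 are all present; 2 is the first non-negative integer missing from the set.

2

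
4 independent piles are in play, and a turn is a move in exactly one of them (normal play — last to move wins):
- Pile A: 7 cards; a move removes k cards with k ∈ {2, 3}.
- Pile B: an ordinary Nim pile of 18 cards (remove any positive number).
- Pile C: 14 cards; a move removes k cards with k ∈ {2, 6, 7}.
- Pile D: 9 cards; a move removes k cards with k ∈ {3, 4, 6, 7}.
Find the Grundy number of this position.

For pile A, compute g(0), g(1), … with moves {2, 3}:
k:     0  1  2  3  4  5  6  7
g(k):  0  0  1  1  2  0  0  1
So g(7) = 1.
Pile B is a plain Nim pile of size 18, so its Grundy value is 18.
Grundy values for pile C (subtraction set {2, 6, 7}):
g(0) = mex{} = 0
g(1) = mex{} = 0
g(2) = mex{0} = 1
g(3) = mex{0} = 1
g(4) = mex{1} = 0
g(5) = mex{1} = 0
g(6) = mex{0} = 1
g(7) = mex{0} = 1
g(8) = mex{0,1} = 2
g(9) = mex{1} = 0
g(10) = mex{0,1,2} = 3
g(11) = mex{0} = 1
g(12) = mex{0,1,3} = 2
g(13) = mex{1} = 0
g(14) = mex{1,2} = 0
So g(14) = 0.
Grundy values for pile D (subtraction set {3, 4, 6, 7}):
k:     0  1  2  3  4  5  6  7  8  9
g(k):  0  0  0  1  1  1  2  2  2  3
So g(9) = 3.
By the Sprague-Grundy theorem, the Grundy value of a sum of independent games is the XOR of the component values.
Combined value = 1 XOR 18 XOR 0 XOR 3 = 16.

16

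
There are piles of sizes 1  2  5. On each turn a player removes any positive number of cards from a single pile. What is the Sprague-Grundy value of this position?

6

Compute the nim-sum pairwise:
1 XOR 2 = 3
3 XOR 5 = 6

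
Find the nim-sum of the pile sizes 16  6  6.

16

In binary:
  10000  (16)
  00110  (6)
  00110  (6)
  -----
  10000  (16)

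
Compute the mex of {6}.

0

0 is not in the set, so the mex is 0.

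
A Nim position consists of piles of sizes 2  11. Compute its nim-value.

9

Nim-sum: 2 XOR 11 = 9.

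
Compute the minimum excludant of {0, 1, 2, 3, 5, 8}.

The values 0, 1, 2, 3 are all present; 4 is the first non-negative integer missing from the set.

4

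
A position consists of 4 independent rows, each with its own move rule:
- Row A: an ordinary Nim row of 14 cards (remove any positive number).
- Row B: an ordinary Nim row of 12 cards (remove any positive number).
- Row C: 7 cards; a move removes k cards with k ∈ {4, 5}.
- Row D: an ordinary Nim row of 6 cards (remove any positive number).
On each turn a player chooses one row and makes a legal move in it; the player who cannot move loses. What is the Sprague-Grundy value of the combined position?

5

Row A is a plain Nim row of size 14, so its Grundy value is 14.
Row B is a plain Nim row of size 12, so its Grundy value is 12.
Build the Grundy sequence for row C with g(k) = mex{g(k−s) : s ∈ {4, 5}, s ≤ k}:
k:     0  1  2  3  4  5  6  7
g(k):  0  0  0  0  1  1  1  1
So g(7) = 1.
Row D is a plain Nim row of size 6, so its Grundy value is 6.
By the Sprague-Grundy theorem, the Grundy value of a sum of independent games is the XOR of the component values.
Combined value = 14 ⊕ 12 ⊕ 1 ⊕ 6 = 5.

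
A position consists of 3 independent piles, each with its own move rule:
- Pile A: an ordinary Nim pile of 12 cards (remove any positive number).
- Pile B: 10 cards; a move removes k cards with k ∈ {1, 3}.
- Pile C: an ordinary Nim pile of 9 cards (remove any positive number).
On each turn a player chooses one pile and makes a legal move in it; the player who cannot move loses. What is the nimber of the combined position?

Pile A is a plain Nim pile of size 12, so its Grundy value is 12.
For pile B, compute g(0), g(1), … with moves {1, 3}:
g(0) = mex{} = 0
g(1) = mex{0} = 1
g(2) = mex{1} = 0
g(3) = mex{0} = 1
g(4) = mex{1} = 0
g(5) = mex{0} = 1
g(6) = mex{1} = 0
g(7) = mex{0} = 1
g(8) = mex{1} = 0
g(9) = mex{0} = 1
g(10) = mex{1} = 0
So g(10) = 0.
Pile C is a plain Nim pile of size 9, so its Grundy value is 9.
The value of a disjunctive sum is the nim-sum of the parts.
Combined value = 12 ⊕ 0 ⊕ 9 = 5.

5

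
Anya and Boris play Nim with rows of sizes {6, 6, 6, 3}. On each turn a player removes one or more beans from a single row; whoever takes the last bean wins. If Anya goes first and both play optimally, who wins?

Compute the nim-sum pairwise:
6 XOR 6 = 0
0 XOR 6 = 6
6 XOR 3 = 5
The nim-sum is 5 ≠ 0, so this is an N-position: the player to move can win; Anya has a winning move.

Anya wins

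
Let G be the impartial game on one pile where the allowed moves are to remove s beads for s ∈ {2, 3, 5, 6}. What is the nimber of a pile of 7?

3

Build the Grundy sequence with g(k) = mex{g(k−s) : s ∈ {2, 3, 5, 6}, s ≤ k}:
k:     0  1  2  3  4  5  6  7
g(k):  0  0  1  1  2  2  3  3
So g(7) = 3.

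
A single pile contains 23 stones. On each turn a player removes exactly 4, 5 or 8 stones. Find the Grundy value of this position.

Compute g(0), g(1), … for moves {4, 5, 8}:
k:     0  1  2  3  4  5  6  7  8  9 10 11 12 13 14 15 16 17 18 19 20 21 22 23
g(k):  0  0  0  0  1  1  1  1  2  2  2  2  0  0  0  0  1  1  1  1  2  2  2  2
So g(23) = 2.

2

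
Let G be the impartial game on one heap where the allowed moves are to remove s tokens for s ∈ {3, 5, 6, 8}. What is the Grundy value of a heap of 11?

0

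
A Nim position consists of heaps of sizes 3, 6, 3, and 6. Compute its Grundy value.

0

Write each in binary and XOR column by column:
  011  (3)
  110  (6)
  011  (3)
  110  (6)
  ---
  000  (0)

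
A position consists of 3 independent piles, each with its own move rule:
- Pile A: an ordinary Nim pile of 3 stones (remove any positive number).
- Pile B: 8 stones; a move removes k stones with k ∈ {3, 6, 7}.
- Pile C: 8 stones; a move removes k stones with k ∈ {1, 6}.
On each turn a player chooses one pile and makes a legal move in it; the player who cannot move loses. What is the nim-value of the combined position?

Pile A is a plain Nim pile of size 3, so its Grundy value is 3.
For pile B, compute g(0), g(1), … with moves {3, 6, 7}:
g(0) = mex{} = 0
g(1) = mex{} = 0
g(2) = mex{} = 0
g(3) = mex{0} = 1
g(4) = mex{0} = 1
g(5) = mex{0} = 1
g(6) = mex{0,1} = 2
g(7) = mex{0,1} = 2
g(8) = mex{0,1} = 2
So g(8) = 2.
Grundy values for pile C (subtraction set {1, 6}):
k:     0  1  2  3  4  5  6  7  8
g(k):  0  1  0  1  0  1  2  0  1
So g(8) = 1.
The value of a disjunctive sum is the nim-sum of the parts.
Combined value = 3 XOR 2 XOR 1 = 0.

0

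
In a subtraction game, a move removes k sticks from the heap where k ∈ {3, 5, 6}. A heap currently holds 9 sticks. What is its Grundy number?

Build the Grundy sequence with g(k) = mex{g(k−s) : s ∈ {3, 5, 6}, s ≤ k}:
g(0) = mex{} = 0
g(1) = mex{} = 0
g(2) = mex{} = 0
g(3) = mex{0} = 1
g(4) = mex{0} = 1
g(5) = mex{0} = 1
g(6) = mex{0,1} = 2
g(7) = mex{0,1} = 2
g(8) = mex{0,1} = 2
g(9) = mex{1,2} = 0
So g(9) = 0.

0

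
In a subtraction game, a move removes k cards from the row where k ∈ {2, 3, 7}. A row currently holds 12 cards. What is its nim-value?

Build the Grundy sequence with g(k) = mex{g(k−s) : s ∈ {2, 3, 7}, s ≤ k}:
g(0) = mex{} = 0
g(1) = mex{} = 0
g(2) = mex{0} = 1
g(3) = mex{0} = 1
g(4) = mex{0,1} = 2
g(5) = mex{1} = 0
g(6) = mex{1,2} = 0
g(7) = mex{0,2} = 1
g(8) = mex{0} = 1
g(9) = mex{0,1} = 2
g(10) = mex{1} = 0
g(11) = mex{1,2} = 0
g(12) = mex{0,2} = 1
So g(12) = 1.

1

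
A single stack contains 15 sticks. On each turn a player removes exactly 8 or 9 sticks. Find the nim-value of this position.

1

Compute g(0), g(1), … for moves {8, 9}:
k:     0  1  2  3  4  5  6  7  8  9 10 11 12 13 14 15
g(k):  0  0  0  0  0  0  0  0  1  1  1  1  1  1  1  1
So g(15) = 1.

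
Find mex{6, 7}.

0

0 is not in the set, so the mex is 0.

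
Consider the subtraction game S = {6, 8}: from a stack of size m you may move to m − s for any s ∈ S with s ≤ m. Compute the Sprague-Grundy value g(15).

0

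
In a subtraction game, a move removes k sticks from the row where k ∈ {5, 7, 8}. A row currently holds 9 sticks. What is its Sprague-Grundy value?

1

Build the Grundy sequence with g(k) = mex{g(k−s) : s ∈ {5, 7, 8}, s ≤ k}:
g(0) = mex{} = 0
g(1) = mex{} = 0
g(2) = mex{} = 0
g(3) = mex{} = 0
g(4) = mex{} = 0
g(5) = mex{0} = 1
g(6) = mex{0} = 1
g(7) = mex{0} = 1
g(8) = mex{0} = 1
g(9) = mex{0} = 1
So g(9) = 1.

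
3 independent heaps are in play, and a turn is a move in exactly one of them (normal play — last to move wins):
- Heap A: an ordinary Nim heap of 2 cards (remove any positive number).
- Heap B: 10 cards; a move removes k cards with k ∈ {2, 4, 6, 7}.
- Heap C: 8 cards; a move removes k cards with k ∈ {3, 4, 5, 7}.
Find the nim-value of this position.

0

Heap A is a plain Nim heap of size 2, so its Grundy value is 2.
For heap B, compute g(0), g(1), … with moves {2, 4, 6, 7}:
g(0) = mex{} = 0
g(1) = mex{} = 0
g(2) = mex{0} = 1
g(3) = mex{0} = 1
g(4) = mex{0,1} = 2
g(5) = mex{0,1} = 2
g(6) = mex{0,1,2} = 3
g(7) = mex{0,1,2} = 3
g(8) = mex{0,1,2,3} = 4
g(9) = mex{1,2,3} = 0
g(10) = mex{1,2,3,4} = 0
So g(10) = 0.
Grundy values for heap C (subtraction set {3, 4, 5, 7}):
k:     0  1  2  3  4  5  6  7  8
g(k):  0  0  0  1  1  1  2  2  2
So g(8) = 2.
The value of a disjunctive sum is the nim-sum of the parts.
Combined value = 2 ⊕ 0 ⊕ 2 = 0.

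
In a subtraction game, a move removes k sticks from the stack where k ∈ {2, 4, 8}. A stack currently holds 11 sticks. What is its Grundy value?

2

Compute g(0), g(1), … for moves {2, 4, 8}:
k:     0  1  2  3  4  5  6  7  8  9 10 11
g(k):  0  0  1  1  2  2  0  0  1  1  2  2
So g(11) = 2.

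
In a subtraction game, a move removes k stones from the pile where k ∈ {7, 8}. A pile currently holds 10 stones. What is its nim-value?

Grundy values for subtraction set {7, 8}:
k:     0  1  2  3  4  5  6  7  8  9 10
g(k):  0  0  0  0  0  0  0  1  1  1  1
So g(10) = 1.

1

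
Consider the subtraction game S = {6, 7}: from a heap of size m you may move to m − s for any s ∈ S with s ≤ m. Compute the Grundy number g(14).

0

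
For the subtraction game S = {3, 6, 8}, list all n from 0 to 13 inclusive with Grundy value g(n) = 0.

Compute g(0), g(1), … for moves {3, 6, 8}:
k:     0  1  2  3  4  5  6  7  8  9 10 11 12 13
g(k):  0  0  0  1  1  1  2  2  2  3  3  0  0  0
The P-positions (g = 0) in 0..13 are 0, 1, 2, 11, 12, 13.

0, 1, 2, 11, 12, 13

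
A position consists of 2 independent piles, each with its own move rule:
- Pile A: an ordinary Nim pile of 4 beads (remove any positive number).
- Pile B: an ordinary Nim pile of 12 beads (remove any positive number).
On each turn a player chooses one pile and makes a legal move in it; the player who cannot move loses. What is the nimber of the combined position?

Pile A is a plain Nim pile of size 4, so its Grundy value is 4.
Pile B is a plain Nim pile of size 12, so its Grundy value is 12.
By the Sprague-Grundy theorem, the Grundy value of a sum of independent games is the XOR of the component values.
Combined value = 4 ⊕ 12 = 8.

8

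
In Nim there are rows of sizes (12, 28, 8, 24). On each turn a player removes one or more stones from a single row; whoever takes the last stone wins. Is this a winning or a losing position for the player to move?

Losing position

Nim-sum: 12 ⊕ 28 ⊕ 8 ⊕ 24 = 0.
The nim-sum is 0, so this is a P-position: the player to move is in a losing position under optimal play.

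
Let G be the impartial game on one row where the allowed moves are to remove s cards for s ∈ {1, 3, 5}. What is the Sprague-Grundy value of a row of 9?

Build the Grundy sequence with g(k) = mex{g(k−s) : s ∈ {1, 3, 5}, s ≤ k}:
k:     0  1  2  3  4  5  6  7  8  9
g(k):  0  1  0  1  0  1  0  1  0  1
So g(9) = 1.

1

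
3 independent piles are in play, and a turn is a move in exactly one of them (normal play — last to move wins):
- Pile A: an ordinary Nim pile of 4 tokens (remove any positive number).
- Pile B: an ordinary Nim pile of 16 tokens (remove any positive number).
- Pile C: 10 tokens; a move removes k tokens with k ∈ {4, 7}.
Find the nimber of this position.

22

Pile A is a plain Nim pile of size 4, so its Grundy value is 4.
Pile B is a plain Nim pile of size 16, so its Grundy value is 16.
For pile C, compute g(0), g(1), … with moves {4, 7}:
g(0) = mex{} = 0
g(1) = mex{} = 0
g(2) = mex{} = 0
g(3) = mex{} = 0
g(4) = mex{0} = 1
g(5) = mex{0} = 1
g(6) = mex{0} = 1
g(7) = mex{0} = 1
g(8) = mex{0,1} = 2
g(9) = mex{0,1} = 2
g(10) = mex{0,1} = 2
So g(10) = 2.
The value of a disjunctive sum is the nim-sum of the parts.
Combined value = 4 ⊕ 16 ⊕ 2 = 22.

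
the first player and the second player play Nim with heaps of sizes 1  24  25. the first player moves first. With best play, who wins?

the second player wins

Write each in binary and XOR column by column:
  00001  (1)
  11000  (24)
  11001  (25)
  -----
  00000  (0)
The nim-sum is 0, so this is a P-position: the player to move is in a losing position under optimal play; the first player is about to move from it and so loses — the second player wins.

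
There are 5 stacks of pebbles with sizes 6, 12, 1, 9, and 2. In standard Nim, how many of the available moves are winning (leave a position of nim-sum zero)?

Write each in binary and XOR column by column:
  0110  (6)
  1100  (12)
  0001  (1)
  1001  (9)
  0010  (2)
  ----
  0000  (0)
The nim-sum is already 0, so every move leaves a nonzero nim-sum — there are no winning moves.

0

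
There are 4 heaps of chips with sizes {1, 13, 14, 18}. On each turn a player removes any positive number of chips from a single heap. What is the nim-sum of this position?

Write each in binary and XOR column by column:
  00001  (1)
  01101  (13)
  01110  (14)
  10010  (18)
  -----
  10000  (16)

16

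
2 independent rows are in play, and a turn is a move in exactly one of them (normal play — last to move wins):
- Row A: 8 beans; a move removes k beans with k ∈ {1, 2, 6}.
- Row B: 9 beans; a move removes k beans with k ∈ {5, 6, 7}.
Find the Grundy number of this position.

0

For row A, compute g(0), g(1), … with moves {1, 2, 6}:
g(0) = mex{} = 0
g(1) = mex{0} = 1
g(2) = mex{0,1} = 2
g(3) = mex{1,2} = 0
g(4) = mex{0,2} = 1
g(5) = mex{0,1} = 2
g(6) = mex{0,1,2} = 3
g(7) = mex{1,2,3} = 0
g(8) = mex{0,2,3} = 1
So g(8) = 1.
For row B, compute g(0), g(1), … with moves {5, 6, 7}:
k:     0  1  2  3  4  5  6  7  8  9
g(k):  0  0  0  0  0  1  1  1  1  1
So g(9) = 1.
By the Sprague-Grundy theorem, the Grundy value of a sum of independent games is the XOR of the component values.
Combined value = 1 XOR 1 = 0.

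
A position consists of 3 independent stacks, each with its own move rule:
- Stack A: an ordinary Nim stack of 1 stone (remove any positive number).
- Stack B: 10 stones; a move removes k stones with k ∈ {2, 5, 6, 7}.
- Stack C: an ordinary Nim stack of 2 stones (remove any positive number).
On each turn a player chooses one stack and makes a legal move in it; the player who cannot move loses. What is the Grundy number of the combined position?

0

Stack A is a plain Nim stack of size 1, so its Grundy value is 1.
For stack B, compute g(0), g(1), … with moves {2, 5, 6, 7}:
k:     0  1  2  3  4  5  6  7  8  9 10
g(k):  0  0  1  1  0  2  1  3  2  2  3
So g(10) = 3.
Stack C is a plain Nim stack of size 2, so its Grundy value is 2.
By the Sprague-Grundy theorem, the Grundy value of a sum of independent games is the XOR of the component values.
Combined value = 1 ⊕ 3 ⊕ 2 = 0.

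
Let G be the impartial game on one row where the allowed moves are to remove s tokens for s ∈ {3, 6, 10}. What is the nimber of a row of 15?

2

Build the Grundy sequence with g(k) = mex{g(k−s) : s ∈ {3, 6, 10}, s ≤ k}:
k:     0  1  2  3  4  5  6  7  8  9 10 11 12 13 14 15
g(k):  0  0  0  1  1  1  2  2  2  0  3  3  1  0  0  2
So g(15) = 2.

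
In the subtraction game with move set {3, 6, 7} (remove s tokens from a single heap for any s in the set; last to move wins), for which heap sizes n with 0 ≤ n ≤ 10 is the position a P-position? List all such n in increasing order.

Grundy values for subtraction set {3, 6, 7}:
k:     0  1  2  3  4  5  6  7  8  9 10
g(k):  0  0  0  1  1  1  2  2  2  3  0
The P-positions (g = 0) in 0..10 are 0, 1, 2, 10.

0, 1, 2, 10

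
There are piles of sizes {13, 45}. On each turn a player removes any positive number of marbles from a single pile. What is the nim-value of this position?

32

Bitwise XOR of the heap sizes:
  001101  (13)
  101101  (45)
  ------
  100000  (32)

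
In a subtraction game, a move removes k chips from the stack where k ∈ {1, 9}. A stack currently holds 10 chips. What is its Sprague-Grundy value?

0

Build the Grundy sequence with g(k) = mex{g(k−s) : s ∈ {1, 9}, s ≤ k}:
g(0) = mex{} = 0
g(1) = mex{0} = 1
g(2) = mex{1} = 0
g(3) = mex{0} = 1
g(4) = mex{1} = 0
g(5) = mex{0} = 1
g(6) = mex{1} = 0
g(7) = mex{0} = 1
g(8) = mex{1} = 0
g(9) = mex{0} = 1
g(10) = mex{1} = 0
So g(10) = 0.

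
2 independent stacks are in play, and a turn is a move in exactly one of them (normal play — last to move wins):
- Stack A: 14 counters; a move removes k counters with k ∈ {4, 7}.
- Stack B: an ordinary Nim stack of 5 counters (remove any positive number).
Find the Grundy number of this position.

5

Grundy values for stack A (subtraction set {4, 7}):
k:     0  1  2  3  4  5  6  7  8  9 10 11 12 13 14
g(k):  0  0  0  0  1  1  1  1  2  2  2  0  0  0  0
So g(14) = 0.
Stack B is a plain Nim stack of size 5, so its Grundy value is 5.
By the Sprague-Grundy theorem, the Grundy value of a sum of independent games is the XOR of the component values.
Combined value = 0 XOR 5 = 5.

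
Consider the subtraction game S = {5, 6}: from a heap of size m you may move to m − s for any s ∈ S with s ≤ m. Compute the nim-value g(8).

Grundy values for subtraction set {5, 6}:
g(0) = mex{} = 0
g(1) = mex{} = 0
g(2) = mex{} = 0
g(3) = mex{} = 0
g(4) = mex{} = 0
g(5) = mex{0} = 1
g(6) = mex{0} = 1
g(7) = mex{0} = 1
g(8) = mex{0} = 1
So g(8) = 1.

1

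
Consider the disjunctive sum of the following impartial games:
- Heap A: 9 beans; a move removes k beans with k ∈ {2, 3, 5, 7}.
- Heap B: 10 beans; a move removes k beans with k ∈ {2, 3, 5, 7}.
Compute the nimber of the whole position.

For heap A, compute g(0), g(1), … with moves {2, 3, 5, 7}:
g(0) = mex{} = 0
g(1) = mex{} = 0
g(2) = mex{0} = 1
g(3) = mex{0} = 1
g(4) = mex{0,1} = 2
g(5) = mex{0,1} = 2
g(6) = mex{0,1,2} = 3
g(7) = mex{0,1,2} = 3
g(8) = mex{0,1,2,3} = 4
g(9) = mex{1,2,3} = 0
So g(9) = 0.
For heap B, compute g(0), g(1), … with moves {2, 3, 5, 7}:
k:     0  1  2  3  4  5  6  7  8  9 10
g(k):  0  0  1  1  2  2  3  3  4  0  0
So g(10) = 0.
The value of a disjunctive sum is the nim-sum of the parts.
Combined value = 0 ⊕ 0 = 0.

0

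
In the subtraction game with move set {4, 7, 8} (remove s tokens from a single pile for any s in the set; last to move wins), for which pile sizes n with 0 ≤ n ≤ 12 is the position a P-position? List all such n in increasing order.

Grundy values for subtraction set {4, 7, 8}:
g(0) = mex{} = 0
g(1) = mex{} = 0
g(2) = mex{} = 0
g(3) = mex{} = 0
g(4) = mex{0} = 1
g(5) = mex{0} = 1
g(6) = mex{0} = 1
g(7) = mex{0} = 1
g(8) = mex{0,1} = 2
g(9) = mex{0,1} = 2
g(10) = mex{0,1} = 2
g(11) = mex{0,1} = 2
g(12) = mex{1,2} = 0
The P-positions (g = 0) in 0..12 are 0, 1, 2, 3, 12.

0, 1, 2, 3, 12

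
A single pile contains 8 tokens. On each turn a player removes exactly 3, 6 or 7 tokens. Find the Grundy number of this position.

2

Grundy values for subtraction set {3, 6, 7}:
g(0) = mex{} = 0
g(1) = mex{} = 0
g(2) = mex{} = 0
g(3) = mex{0} = 1
g(4) = mex{0} = 1
g(5) = mex{0} = 1
g(6) = mex{0,1} = 2
g(7) = mex{0,1} = 2
g(8) = mex{0,1} = 2
So g(8) = 2.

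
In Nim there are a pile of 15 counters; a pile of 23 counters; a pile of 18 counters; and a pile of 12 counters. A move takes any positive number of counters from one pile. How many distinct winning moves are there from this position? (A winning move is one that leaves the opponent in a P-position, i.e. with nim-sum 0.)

Nim-sum: 15 ^ 23 ^ 18 ^ 12 = 6.
The overall nim-sum is X = 6. A pile of size p has a winning move iff p XOR X < p (reduce it to p XOR X).
  15: 15 XOR 6 = 9 < 15 — winning move (to 9).
  23: 23 XOR 6 = 17 < 23 — winning move (to 17).
  18: 18 XOR 6 = 20 ≥ 18 — no move.
  12: 12 XOR 6 = 10 < 12 — winning move (to 10).
That gives 3 winning moves.

3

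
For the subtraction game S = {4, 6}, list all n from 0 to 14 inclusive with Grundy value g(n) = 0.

0, 1, 2, 3, 10, 11, 12, 13

Grundy values for subtraction set {4, 6}:
k:     0  1  2  3  4  5  6  7  8  9 10 11 12 13 14
g(k):  0  0  0  0  1  1  1  1  2  2  0  0  0  0  1
The P-positions (g = 0) in 0..14 are 0, 1, 2, 3, 10, 11, 12, 13.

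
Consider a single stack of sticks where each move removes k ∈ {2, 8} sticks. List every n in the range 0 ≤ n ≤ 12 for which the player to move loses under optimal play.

Grundy values for subtraction set {2, 8}:
k:     0  1  2  3  4  5  6  7  8  9 10 11 12
g(k):  0  0  1  1  0  0  1  1  2  2  0  0  1
The P-positions (g = 0) in 0..12 are 0, 1, 4, 5, 10, 11.

0, 1, 4, 5, 10, 11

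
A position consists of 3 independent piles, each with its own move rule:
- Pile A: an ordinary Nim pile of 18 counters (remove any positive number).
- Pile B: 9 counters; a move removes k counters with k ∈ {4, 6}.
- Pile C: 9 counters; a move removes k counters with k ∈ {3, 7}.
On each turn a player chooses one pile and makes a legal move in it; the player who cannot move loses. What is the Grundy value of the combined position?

Pile A is a plain Nim pile of size 18, so its Grundy value is 18.
Grundy values for pile B (subtraction set {4, 6}):
k:     0  1  2  3  4  5  6  7  8  9
g(k):  0  0  0  0  1  1  1  1  2  2
So g(9) = 2.
Grundy values for pile C (subtraction set {3, 7}):
g(0) = mex{} = 0
g(1) = mex{} = 0
g(2) = mex{} = 0
g(3) = mex{0} = 1
g(4) = mex{0} = 1
g(5) = mex{0} = 1
g(6) = mex{1} = 0
g(7) = mex{0,1} = 2
g(8) = mex{0,1} = 2
g(9) = mex{0} = 1
So g(9) = 1.
The value of a disjunctive sum is the nim-sum of the parts.
Combined value = 18 ⊕ 2 ⊕ 1 = 17.

17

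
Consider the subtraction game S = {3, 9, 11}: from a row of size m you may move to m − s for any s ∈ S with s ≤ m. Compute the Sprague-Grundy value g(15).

3

Grundy values for subtraction set {3, 9, 11}:
k:     0  1  2  3  4  5  6  7  8  9 10 11 12 13 14 15
g(k):  0  0  0  1  1  1  0  0  0  1  1  1  2  2  0  3
So g(15) = 3.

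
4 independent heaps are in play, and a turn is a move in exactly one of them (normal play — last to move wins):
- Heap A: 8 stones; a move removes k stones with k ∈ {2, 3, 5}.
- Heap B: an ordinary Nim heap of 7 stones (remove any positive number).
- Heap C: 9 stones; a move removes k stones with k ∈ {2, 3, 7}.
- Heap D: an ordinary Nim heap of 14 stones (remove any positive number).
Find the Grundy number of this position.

Build the Grundy sequence for heap A with g(k) = mex{g(k−s) : s ∈ {2, 3, 5}, s ≤ k}:
k:     0  1  2  3  4  5  6  7  8
g(k):  0  0  1  1  2  2  3  0  0
So g(8) = 0.
Heap B is a plain Nim heap of size 7, so its Grundy value is 7.
For heap C, compute g(0), g(1), … with moves {2, 3, 7}:
g(0) = mex{} = 0
g(1) = mex{} = 0
g(2) = mex{0} = 1
g(3) = mex{0} = 1
g(4) = mex{0,1} = 2
g(5) = mex{1} = 0
g(6) = mex{1,2} = 0
g(7) = mex{0,2} = 1
g(8) = mex{0} = 1
g(9) = mex{0,1} = 2
So g(9) = 2.
Heap D is a plain Nim heap of size 14, so its Grundy value is 14.
The value of a disjunctive sum is the nim-sum of the parts.
Combined value = 0 XOR 7 XOR 2 XOR 14 = 11.

11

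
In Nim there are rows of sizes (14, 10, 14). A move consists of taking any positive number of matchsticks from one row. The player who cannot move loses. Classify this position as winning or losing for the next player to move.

Nim-sum: 14 ^ 10 ^ 14 = 10.
The nim-sum is 10 ≠ 0, so this is an N-position: the player to move can win.

Winning position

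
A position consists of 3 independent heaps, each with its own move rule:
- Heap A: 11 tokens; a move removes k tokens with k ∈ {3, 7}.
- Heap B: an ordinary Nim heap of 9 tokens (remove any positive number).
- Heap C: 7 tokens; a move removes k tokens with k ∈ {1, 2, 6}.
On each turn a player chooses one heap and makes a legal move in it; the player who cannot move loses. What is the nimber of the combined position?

9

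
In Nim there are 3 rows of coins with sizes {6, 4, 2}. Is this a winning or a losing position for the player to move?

Losing position

Nim-sum: 6 XOR 4 XOR 2 = 0.
The nim-sum is 0, so this is a P-position: the player to move is in a losing position under optimal play.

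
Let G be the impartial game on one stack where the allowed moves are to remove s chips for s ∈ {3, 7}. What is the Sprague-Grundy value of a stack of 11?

Compute g(0), g(1), … for moves {3, 7}:
g(0) = mex{} = 0
g(1) = mex{} = 0
g(2) = mex{} = 0
g(3) = mex{0} = 1
g(4) = mex{0} = 1
g(5) = mex{0} = 1
g(6) = mex{1} = 0
g(7) = mex{0,1} = 2
g(8) = mex{0,1} = 2
g(9) = mex{0} = 1
g(10) = mex{1,2} = 0
g(11) = mex{1,2} = 0
So g(11) = 0.

0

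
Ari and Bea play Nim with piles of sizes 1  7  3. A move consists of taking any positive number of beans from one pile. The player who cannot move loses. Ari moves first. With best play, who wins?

Ari wins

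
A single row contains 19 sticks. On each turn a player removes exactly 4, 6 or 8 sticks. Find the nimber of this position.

Build the Grundy sequence with g(k) = mex{g(k−s) : s ∈ {4, 6, 8}, s ≤ k}:
k:     0  1  2  3  4  5  6  7  8  9 10 11 12 13 14 15 16 17 18 19
g(k):  0  0  0  0  1  1  1  1  2  2  2  2  0  0  0  0  1  1  1  1
So g(19) = 1.

1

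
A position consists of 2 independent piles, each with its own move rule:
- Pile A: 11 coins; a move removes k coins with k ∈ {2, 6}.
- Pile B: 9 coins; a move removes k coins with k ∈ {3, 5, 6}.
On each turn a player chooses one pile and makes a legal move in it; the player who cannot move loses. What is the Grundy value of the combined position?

Grundy values for pile A (subtraction set {2, 6}):
k:     0  1  2  3  4  5  6  7  8  9 10 11
g(k):  0  0  1  1  0  0  1  1  0  0  1  1
So g(11) = 1.
Build the Grundy sequence for pile B with g(k) = mex{g(k−s) : s ∈ {3, 5, 6}, s ≤ k}:
k:     0  1  2  3  4  5  6  7  8  9
g(k):  0  0  0  1  1  1  2  2  2  0
So g(9) = 0.
The value of a disjunctive sum is the nim-sum of the parts.
Combined value = 1 ⊕ 0 = 1.

1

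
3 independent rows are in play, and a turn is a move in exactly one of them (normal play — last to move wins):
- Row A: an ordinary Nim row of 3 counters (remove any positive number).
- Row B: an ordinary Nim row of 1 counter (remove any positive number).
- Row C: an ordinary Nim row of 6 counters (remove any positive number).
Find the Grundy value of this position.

4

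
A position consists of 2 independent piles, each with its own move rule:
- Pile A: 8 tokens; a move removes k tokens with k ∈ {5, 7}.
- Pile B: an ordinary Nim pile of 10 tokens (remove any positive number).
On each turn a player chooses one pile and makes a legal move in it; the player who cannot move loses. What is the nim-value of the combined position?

11

Grundy values for pile A (subtraction set {5, 7}):
g(0) = mex{} = 0
g(1) = mex{} = 0
g(2) = mex{} = 0
g(3) = mex{} = 0
g(4) = mex{} = 0
g(5) = mex{0} = 1
g(6) = mex{0} = 1
g(7) = mex{0} = 1
g(8) = mex{0} = 1
So g(8) = 1.
Pile B is a plain Nim pile of size 10, so its Grundy value is 10.
The value of a disjunctive sum is the nim-sum of the parts.
Combined value = 1 XOR 10 = 11.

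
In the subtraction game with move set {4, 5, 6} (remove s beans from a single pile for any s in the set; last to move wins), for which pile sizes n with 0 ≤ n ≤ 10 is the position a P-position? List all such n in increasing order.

0, 1, 2, 3, 10

Grundy values for subtraction set {4, 5, 6}:
g(0) = mex{} = 0
g(1) = mex{} = 0
g(2) = mex{} = 0
g(3) = mex{} = 0
g(4) = mex{0} = 1
g(5) = mex{0} = 1
g(6) = mex{0} = 1
g(7) = mex{0} = 1
g(8) = mex{0,1} = 2
g(9) = mex{0,1} = 2
g(10) = mex{1} = 0
The P-positions (g = 0) in 0..10 are 0, 1, 2, 3, 10.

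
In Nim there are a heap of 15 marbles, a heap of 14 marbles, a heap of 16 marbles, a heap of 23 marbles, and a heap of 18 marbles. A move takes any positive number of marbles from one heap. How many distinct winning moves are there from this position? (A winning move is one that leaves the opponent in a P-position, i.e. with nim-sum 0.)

Nim-sum: 15 ^ 14 ^ 16 ^ 23 ^ 18 = 20.
The overall nim-sum is X = 20. A heap of size p has a winning move iff p XOR X < p (reduce it to p XOR X).
  15: 15 XOR 20 = 27 ≥ 15 — no move.
  14: 14 XOR 20 = 26 ≥ 14 — no move.
  16: 16 XOR 20 = 4 < 16 — winning move (to 4).
  23: 23 XOR 20 = 3 < 23 — winning move (to 3).
  18: 18 XOR 20 = 6 < 18 — winning move (to 6).
That gives 3 winning moves.

3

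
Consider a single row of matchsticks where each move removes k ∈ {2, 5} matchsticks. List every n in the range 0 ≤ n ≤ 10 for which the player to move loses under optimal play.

0, 1, 4, 7, 8

Build the Grundy sequence with g(k) = mex{g(k−s) : s ∈ {2, 5}, s ≤ k}:
k:     0  1  2  3  4  5  6  7  8  9 10
g(k):  0  0  1  1  0  2  1  0  0  1  1
The P-positions (g = 0) in 0..10 are 0, 1, 4, 7, 8.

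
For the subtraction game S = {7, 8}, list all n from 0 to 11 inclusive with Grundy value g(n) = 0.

0, 1, 2, 3, 4, 5, 6

Compute g(0), g(1), … for moves {7, 8}:
g(0) = mex{} = 0
g(1) = mex{} = 0
g(2) = mex{} = 0
g(3) = mex{} = 0
g(4) = mex{} = 0
g(5) = mex{} = 0
g(6) = mex{} = 0
g(7) = mex{0} = 1
g(8) = mex{0} = 1
g(9) = mex{0} = 1
g(10) = mex{0} = 1
g(11) = mex{0} = 1
The P-positions (g = 0) in 0..11 are 0, 1, 2, 3, 4, 5, 6.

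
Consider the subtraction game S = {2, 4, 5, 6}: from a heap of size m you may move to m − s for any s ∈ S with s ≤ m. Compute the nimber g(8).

0

Grundy values for subtraction set {2, 4, 5, 6}:
g(0) = mex{} = 0
g(1) = mex{} = 0
g(2) = mex{0} = 1
g(3) = mex{0} = 1
g(4) = mex{0,1} = 2
g(5) = mex{0,1} = 2
g(6) = mex{0,1,2} = 3
g(7) = mex{0,1,2} = 3
g(8) = mex{1,2,3} = 0
So g(8) = 0.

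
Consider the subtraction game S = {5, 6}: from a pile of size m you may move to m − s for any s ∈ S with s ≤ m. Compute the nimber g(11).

0

Build the Grundy sequence with g(k) = mex{g(k−s) : s ∈ {5, 6}, s ≤ k}:
k:     0  1  2  3  4  5  6  7  8  9 10 11
g(k):  0  0  0  0  0  1  1  1  1  1  2  0
So g(11) = 0.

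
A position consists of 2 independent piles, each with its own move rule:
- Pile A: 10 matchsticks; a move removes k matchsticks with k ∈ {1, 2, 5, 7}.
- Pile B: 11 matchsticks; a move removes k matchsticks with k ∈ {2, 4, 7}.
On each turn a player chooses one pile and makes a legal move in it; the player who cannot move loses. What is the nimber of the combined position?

0

Build the Grundy sequence for pile A with g(k) = mex{g(k−s) : s ∈ {1, 2, 5, 7}, s ≤ k}:
k:     0  1  2  3  4  5  6  7  8  9 10
g(k):  0  1  2  0  1  2  0  1  2  0  1
So g(10) = 1.
Build the Grundy sequence for pile B with g(k) = mex{g(k−s) : s ∈ {2, 4, 7}, s ≤ k}:
k:     0  1  2  3  4  5  6  7  8  9 10 11
g(k):  0  0  1  1  2  2  0  3  1  0  2  1
So g(11) = 1.
By the Sprague-Grundy theorem, the Grundy value of a sum of independent games is the XOR of the component values.
Combined value = 1 ⊕ 1 = 0.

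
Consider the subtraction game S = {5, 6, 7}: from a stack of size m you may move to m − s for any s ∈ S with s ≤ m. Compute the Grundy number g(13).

0

Grundy values for subtraction set {5, 6, 7}:
k:     0  1  2  3  4  5  6  7  8  9 10 11 12 13
g(k):  0  0  0  0  0  1  1  1  1  1  2  2  0  0
So g(13) = 0.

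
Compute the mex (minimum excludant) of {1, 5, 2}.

0 is not in the set, so the mex is 0.

0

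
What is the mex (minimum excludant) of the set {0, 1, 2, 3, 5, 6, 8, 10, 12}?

The values 0, 1, 2, 3 are all present; 4 is the first non-negative integer missing from the set.

4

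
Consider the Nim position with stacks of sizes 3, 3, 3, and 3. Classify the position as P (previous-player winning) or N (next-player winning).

P-position

Compute the nim-sum pairwise:
3 ^ 3 = 0
0 ^ 3 = 3
3 ^ 3 = 0
The nim-sum is 0, so this is a P-position: the player to move is in a losing position under optimal play.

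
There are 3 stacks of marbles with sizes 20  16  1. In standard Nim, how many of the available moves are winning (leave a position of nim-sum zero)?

1

Compute the nim-sum pairwise:
20 ⊕ 16 = 4
4 ⊕ 1 = 5
The overall nim-sum is X = 5. A stack of size p has a winning move iff p XOR X < p (reduce it to p XOR X).
  20: 20 XOR 5 = 17 < 20 — winning move (to 17).
  16: 16 XOR 5 = 21 ≥ 16 — no move.
  1: 1 XOR 5 = 4 ≥ 1 — no move.
That gives 1 winning move.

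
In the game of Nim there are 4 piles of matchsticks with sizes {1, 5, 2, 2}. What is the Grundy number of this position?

4

Nim-sum: 1 XOR 5 XOR 2 XOR 2 = 4.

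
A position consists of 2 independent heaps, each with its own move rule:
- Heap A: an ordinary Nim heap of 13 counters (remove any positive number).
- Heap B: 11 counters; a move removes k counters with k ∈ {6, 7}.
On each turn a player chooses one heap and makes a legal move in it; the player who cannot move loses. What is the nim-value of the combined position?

Heap A is a plain Nim heap of size 13, so its Grundy value is 13.
For heap B, compute g(0), g(1), … with moves {6, 7}:
k:     0  1  2  3  4  5  6  7  8  9 10 11
g(k):  0  0  0  0  0  0  1  1  1  1  1  1
So g(11) = 1.
By the Sprague-Grundy theorem, the Grundy value of a sum of independent games is the XOR of the component values.
Combined value = 13 ⊕ 1 = 12.

12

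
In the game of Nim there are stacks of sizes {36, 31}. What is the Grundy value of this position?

59

Bitwise XOR of the heap sizes:
  100100  (36)
  011111  (31)
  ------
  111011  (59)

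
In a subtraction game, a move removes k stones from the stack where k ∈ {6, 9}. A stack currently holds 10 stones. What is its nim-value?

1

Compute g(0), g(1), … for moves {6, 9}:
g(0) = mex{} = 0
g(1) = mex{} = 0
g(2) = mex{} = 0
g(3) = mex{} = 0
g(4) = mex{} = 0
g(5) = mex{} = 0
g(6) = mex{0} = 1
g(7) = mex{0} = 1
g(8) = mex{0} = 1
g(9) = mex{0} = 1
g(10) = mex{0} = 1
So g(10) = 1.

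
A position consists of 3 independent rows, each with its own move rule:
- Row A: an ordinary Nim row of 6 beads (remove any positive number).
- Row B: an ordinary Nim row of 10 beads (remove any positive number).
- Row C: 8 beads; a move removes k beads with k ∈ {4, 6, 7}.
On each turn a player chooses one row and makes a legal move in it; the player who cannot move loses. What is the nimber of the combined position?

14

Row A is a plain Nim row of size 6, so its Grundy value is 6.
Row B is a plain Nim row of size 10, so its Grundy value is 10.
Build the Grundy sequence for row C with g(k) = mex{g(k−s) : s ∈ {4, 6, 7}, s ≤ k}:
g(0) = mex{} = 0
g(1) = mex{} = 0
g(2) = mex{} = 0
g(3) = mex{} = 0
g(4) = mex{0} = 1
g(5) = mex{0} = 1
g(6) = mex{0} = 1
g(7) = mex{0} = 1
g(8) = mex{0,1} = 2
So g(8) = 2.
The value of a disjunctive sum is the nim-sum of the parts.
Combined value = 6 XOR 10 XOR 2 = 14.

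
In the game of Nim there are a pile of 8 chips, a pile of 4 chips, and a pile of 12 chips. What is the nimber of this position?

0

Nim-sum: 8 XOR 4 XOR 12 = 0.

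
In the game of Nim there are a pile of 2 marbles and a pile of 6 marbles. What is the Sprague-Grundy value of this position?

4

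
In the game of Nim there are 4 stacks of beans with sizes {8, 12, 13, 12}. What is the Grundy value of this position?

5

Nim-sum: 8 ⊕ 12 ⊕ 13 ⊕ 12 = 5.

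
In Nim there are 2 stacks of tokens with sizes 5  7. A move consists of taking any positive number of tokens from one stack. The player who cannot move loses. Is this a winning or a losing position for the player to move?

Winning position

Bitwise XOR of the heap sizes:
  101  (5)
  111  (7)
  ---
  010  (2)
The nim-sum is 2 ≠ 0, so this is an N-position: the player to move can win.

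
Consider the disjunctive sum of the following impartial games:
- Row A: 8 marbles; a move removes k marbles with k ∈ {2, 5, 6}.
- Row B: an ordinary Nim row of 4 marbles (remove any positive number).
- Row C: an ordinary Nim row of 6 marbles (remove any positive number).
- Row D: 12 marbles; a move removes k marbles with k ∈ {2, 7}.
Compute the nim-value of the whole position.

3

Build the Grundy sequence for row A with g(k) = mex{g(k−s) : s ∈ {2, 5, 6}, s ≤ k}:
g(0) = mex{} = 0
g(1) = mex{} = 0
g(2) = mex{0} = 1
g(3) = mex{0} = 1
g(4) = mex{1} = 0
g(5) = mex{0,1} = 2
g(6) = mex{0} = 1
g(7) = mex{0,1,2} = 3
g(8) = mex{1} = 0
So g(8) = 0.
Row B is a plain Nim row of size 4, so its Grundy value is 4.
Row C is a plain Nim row of size 6, so its Grundy value is 6.
Grundy values for row D (subtraction set {2, 7}):
k:     0  1  2  3  4  5  6  7  8  9 10 11 12
g(k):  0  0  1  1  0  0  1  1  2  0  0  1  1
So g(12) = 1.
The value of a disjunctive sum is the nim-sum of the parts.
Combined value = 0 ⊕ 4 ⊕ 6 ⊕ 1 = 3.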